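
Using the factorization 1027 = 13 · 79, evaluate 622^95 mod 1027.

981

Mod 13: 622 ≡ 11; by Fermat, exponent reduces to 95 mod 12 = 11; 11^11 ≡ 6 (mod 13).
Mod 79: 622 ≡ 69; by Fermat, exponent reduces to 95 mod 78 = 17; 69^17 ≡ 33 (mod 79).
Combine by CRT: x ≡ 6 (mod 13), x ≡ 33 (mod 79) ⇒ x ≡ 981 (mod 1027).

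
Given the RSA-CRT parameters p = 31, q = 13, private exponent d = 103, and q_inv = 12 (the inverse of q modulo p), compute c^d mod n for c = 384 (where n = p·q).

d_p = d mod (p−1) = 103 mod 30 = 13; d_q = d mod (q−1) = 7.
m₁ = c^(d_p) mod p: c ≡ 12 (mod 31), and 12^13 mod 31 = 17.
m₂ = c^(d_q) mod q: c ≡ 7 (mod 13), and 7^7 mod 13 = 6.
h = q_inv·(m₁ − m₂) mod p = 12·(17 − 6) mod 31 = 8.
m = m₂ + h·q = 6 + 8·13 = 110.

110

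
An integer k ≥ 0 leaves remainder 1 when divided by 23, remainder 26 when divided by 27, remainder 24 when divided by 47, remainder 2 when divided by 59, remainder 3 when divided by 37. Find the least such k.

7561619

From k ≡ 1 (mod 23) write k = 1 + 23t. Substituting into k ≡ 26 (mod 27) gives 23t ≡ 25 (mod 27), and since 23⁻¹ ≡ 20 (mod 27), t ≡ 14. Hence k ≡ 1 + 23·14 = 323 (mod 621).
From k ≡ 323 (mod 621) write k = 323 + 621t. Substituting into k ≡ 24 (mod 47) gives 621t ≡ 30 (mod 47), and since 10⁻¹ ≡ 33 (mod 47), t ≡ 3. Hence k ≡ 323 + 621·3 = 2186 (mod 29187).
From k ≡ 2186 (mod 29187) write k = 2186 + 29187t. Substituting into k ≡ 2 (mod 59) gives 29187t ≡ 58 (mod 59), and since 41⁻¹ ≡ 36 (mod 59), t ≡ 23. Hence k ≡ 2186 + 29187·23 = 673487 (mod 1722033).
From k ≡ 673487 (mod 1722033) write k = 673487 + 1722033t. Substituting into k ≡ 3 (mod 37) gives 1722033t ≡ 27 (mod 37), and since 16⁻¹ ≡ 7 (mod 37), t ≡ 4. Hence k ≡ 673487 + 1722033·4 = 7561619 (mod 63715221).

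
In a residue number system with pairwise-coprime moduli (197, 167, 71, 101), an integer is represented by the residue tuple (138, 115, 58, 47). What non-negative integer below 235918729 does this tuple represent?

From x ≡ 138 (mod 197) write x = 138 + 197t. Substituting into x ≡ 115 (mod 167) gives 197t ≡ 144 (mod 167), and since 30⁻¹ ≡ 39 (mod 167), t ≡ 105. Hence x ≡ 138 + 197·105 = 20823 (mod 32899).
From x ≡ 20823 (mod 32899) write x = 20823 + 32899t. Substituting into x ≡ 58 (mod 71) gives 32899t ≡ 38 (mod 71), and since 26⁻¹ ≡ 41 (mod 71), t ≡ 67. Hence x ≡ 20823 + 32899·67 = 2225056 (mod 2335829).
From x ≡ 2225056 (mod 2335829) write x = 2225056 + 2335829t. Substituting into x ≡ 47 (mod 101) gives 2335829t ≡ 21 (mod 101), and since 2⁻¹ ≡ 51 (mod 101), t ≡ 61. Hence x ≡ 2225056 + 2335829·61 = 144710625 (mod 235918729).

144710625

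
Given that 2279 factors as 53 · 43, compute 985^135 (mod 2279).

1661

Mod 53: 985 ≡ 31; by Fermat, exponent reduces to 135 mod 52 = 31; 31^31 ≡ 18 (mod 53).
Mod 43: 985 ≡ 39; by Fermat, exponent reduces to 135 mod 42 = 9; 39^9 ≡ 27 (mod 43).
Combine by CRT: x ≡ 18 (mod 53), x ≡ 27 (mod 43) ⇒ x ≡ 1661 (mod 2279).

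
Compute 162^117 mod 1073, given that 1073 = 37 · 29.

771

Mod 37: 162 ≡ 14; by Fermat, exponent reduces to 117 mod 36 = 9; 14^9 ≡ 31 (mod 37).
Mod 29: 162 ≡ 17; by Fermat, exponent reduces to 117 mod 28 = 5; 17^5 ≡ 17 (mod 29).
Combine by CRT: x ≡ 31 (mod 37), x ≡ 17 (mod 29) ⇒ x ≡ 771 (mod 1073).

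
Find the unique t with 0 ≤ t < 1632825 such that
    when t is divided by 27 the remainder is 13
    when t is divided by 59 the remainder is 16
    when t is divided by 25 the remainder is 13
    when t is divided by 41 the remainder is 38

Combine the congruences pairwise.
From t ≡ 13 (mod 27) write t = 13 + 27s. Substituting into t ≡ 16 (mod 59) gives 27s ≡ 3 (mod 59), and since 27⁻¹ ≡ 35 (mod 59), s ≡ 46. Hence t ≡ 13 + 27·46 = 1255 (mod 1593).
From t ≡ 1255 (mod 1593) write t = 1255 + 1593s. Substituting into t ≡ 13 (mod 25) gives 1593s ≡ 8 (mod 25), and since 18⁻¹ ≡ 7 (mod 25), s ≡ 6. Hence t ≡ 1255 + 1593·6 = 10813 (mod 39825).
From t ≡ 10813 (mod 39825) write t = 10813 + 39825s. Substituting into t ≡ 38 (mod 41) gives 39825s ≡ 8 (mod 41), and since 14⁻¹ ≡ 3 (mod 41), s ≡ 24. Hence t ≡ 10813 + 39825·24 = 966613 (mod 1632825).

966613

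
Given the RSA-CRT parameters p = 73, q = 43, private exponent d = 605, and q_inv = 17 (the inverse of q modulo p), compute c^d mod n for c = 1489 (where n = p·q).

d_p = d mod (p−1) = 605 mod 72 = 29; d_q = d mod (q−1) = 17.
m₁ = c^(d_p) mod p: c ≡ 29 (mod 73), and 29^29 mod 73 = 15.
m₂ = c^(d_q) mod q: c ≡ 27 (mod 43), and 27^17 mod 43 = 32.
h = q_inv·(m₁ − m₂) mod p = 17·(15 − 32) mod 73 = 3.
m = m₂ + h·q = 32 + 3·43 = 161.

161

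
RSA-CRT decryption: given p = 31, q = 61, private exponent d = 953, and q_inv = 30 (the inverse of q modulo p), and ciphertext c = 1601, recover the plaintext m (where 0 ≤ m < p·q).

391

d_p = d mod (p−1) = 953 mod 30 = 23; d_q = d mod (q−1) = 53.
m₁ = c^(d_p) mod p: c ≡ 20 (mod 31), and 20^23 mod 31 = 19.
m₂ = c^(d_q) mod q: c ≡ 15 (mod 61), and 15^53 mod 61 = 25.
h = q_inv·(m₁ − m₂) mod p = 30·(19 − 25) mod 31 = 6.
m = m₂ + h·q = 25 + 6·61 = 391.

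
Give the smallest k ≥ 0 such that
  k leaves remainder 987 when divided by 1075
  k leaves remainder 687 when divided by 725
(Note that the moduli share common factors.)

26787

Combine the congruences pairwise.
gcd(1075, 725) = 25 and 25 | (687 − 987), so the pair is consistent; merging gives k ≡ 26787 (mod 31175), where 31175 = lcm(1075, 725).
The solution is unique modulo lcm(1075, 725) = 31175.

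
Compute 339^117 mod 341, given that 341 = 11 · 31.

Mod 11: 339 ≡ 9; by Fermat, exponent reduces to 117 mod 10 = 7; 9^7 ≡ 4 (mod 11).
Mod 31: 339 ≡ 29; by Fermat, exponent reduces to 117 mod 30 = 27; 29^27 ≡ 27 (mod 31).
Combine by CRT: x ≡ 4 (mod 11), x ≡ 27 (mod 31) ⇒ x ≡ 213 (mod 341).

213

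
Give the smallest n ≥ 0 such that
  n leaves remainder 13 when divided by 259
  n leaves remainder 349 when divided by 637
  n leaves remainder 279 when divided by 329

162147

Combine the congruences pairwise.
gcd(259, 637) = 7 and 7 | (349 − 13), so the pair is consistent; merging gives n ≡ 20733 (mod 23569), where 23569 = lcm(259, 637).
gcd(23569, 329) = 7 and 7 | (279 − 20733), so the pair is consistent; merging gives n ≡ 162147 (mod 1107743), where 1107743 = lcm(23569, 329).
The solution is unique modulo lcm(259, 637, 329) = 1107743.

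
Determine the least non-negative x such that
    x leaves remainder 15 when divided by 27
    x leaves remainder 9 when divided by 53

Combine the congruences pairwise.
From x ≡ 15 (mod 27) write x = 15 + 27t. Substituting into x ≡ 9 (mod 53) gives 27t ≡ 47 (mod 53), and since 27⁻¹ ≡ 2 (mod 53), t ≡ 41. Hence x ≡ 15 + 27·41 = 1122 (mod 1431).

1122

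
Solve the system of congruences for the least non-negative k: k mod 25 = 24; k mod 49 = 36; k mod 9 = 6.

The moduli are pairwise coprime; N = 25·49·9 = 11025.
N/25 = 441; 441 ≡ 16 (mod 25); 16·11 ≡ 1, so inverse 11.
N/49 = 225; 225 ≡ 29 (mod 49); 29·22 ≡ 1, so inverse 22.
N/9 = 1225; 1225 ≡ 1 (mod 9), inverse 1.
k ≡ 24·441·11 + 36·225·22 + 6·1225·1 = 301974.
301974 mod 11025 = 4299.

4299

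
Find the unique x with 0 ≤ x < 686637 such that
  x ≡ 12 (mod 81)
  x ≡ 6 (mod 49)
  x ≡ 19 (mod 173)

12648

From x ≡ 12 (mod 81) write x = 12 + 81t. Substituting into x ≡ 6 (mod 49) gives 81t ≡ 43 (mod 49), and since 32⁻¹ ≡ 23 (mod 49), t ≡ 9. Hence x ≡ 12 + 81·9 = 741 (mod 3969).
From x ≡ 741 (mod 3969) write x = 741 + 3969t. Substituting into x ≡ 19 (mod 173) gives 3969t ≡ 143 (mod 173), and since 163⁻¹ ≡ 121 (mod 173), t ≡ 3. Hence x ≡ 741 + 3969·3 = 12648 (mod 686637).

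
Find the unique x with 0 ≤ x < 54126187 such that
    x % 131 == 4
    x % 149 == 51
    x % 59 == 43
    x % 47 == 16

From x ≡ 4 (mod 131) write x = 4 + 131t. Substituting into x ≡ 51 (mod 149) gives 131t ≡ 47 (mod 149), and since 131⁻¹ ≡ 91 (mod 149), t ≡ 105. Hence x ≡ 4 + 131·105 = 13759 (mod 19519).
From x ≡ 13759 (mod 19519) write x = 13759 + 19519t. Substituting into x ≡ 43 (mod 59) gives 19519t ≡ 31 (mod 59), and since 49⁻¹ ≡ 53 (mod 59), t ≡ 50. Hence x ≡ 13759 + 19519·50 = 989709 (mod 1151621).
From x ≡ 989709 (mod 1151621) write x = 989709 + 1151621t. Substituting into x ≡ 16 (mod 47) gives 1151621t ≡ 33 (mod 47), and since 27⁻¹ ≡ 7 (mod 47), t ≡ 43. Hence x ≡ 989709 + 1151621·43 = 50509412 (mod 54126187).

50509412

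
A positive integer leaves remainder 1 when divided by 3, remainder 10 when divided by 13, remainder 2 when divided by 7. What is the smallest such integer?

The moduli are pairwise coprime; N = 3·13·7 = 273.
N/3 = 91; 91 ≡ 1 (mod 3), inverse 1.
N/13 = 21; 21 ≡ 8 (mod 13); 8·5 ≡ 1, so inverse 5.
N/7 = 39; 39 ≡ 4 (mod 7); 4·2 ≡ 1, so inverse 2.
k ≡ 1·91·1 + 10·21·5 + 2·39·2 = 1297.
1297 mod 273 = 205.

205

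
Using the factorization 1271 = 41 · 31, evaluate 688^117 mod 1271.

278

Mod 41: 688 ≡ 32; by Fermat, exponent reduces to 117 mod 40 = 37; 32^37 ≡ 32 (mod 41).
Mod 31: 688 ≡ 6; by Fermat, exponent reduces to 117 mod 30 = 27; 6^27 ≡ 30 (mod 31).
Combine by CRT: x ≡ 32 (mod 41), x ≡ 30 (mod 31) ⇒ x ≡ 278 (mod 1271).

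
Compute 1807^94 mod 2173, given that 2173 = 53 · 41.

Mod 53: 1807 ≡ 5; by Fermat, exponent reduces to 94 mod 52 = 42; 5^42 ≡ 40 (mod 53).
Mod 41: 1807 ≡ 3; by Fermat, exponent reduces to 94 mod 40 = 14; 3^14 ≡ 32 (mod 41).
Combine by CRT: x ≡ 40 (mod 53), x ≡ 32 (mod 41) ⇒ x ≡ 729 (mod 2173).

729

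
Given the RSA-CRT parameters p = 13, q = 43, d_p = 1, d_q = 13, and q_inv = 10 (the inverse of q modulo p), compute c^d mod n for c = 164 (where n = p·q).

489

m₁ = c^(d_p) mod p: c ≡ 8 (mod 13), and 8^1 mod 13 = 8.
m₂ = c^(d_q) mod q: c ≡ 35 (mod 43), and 35^13 mod 43 = 16.
h = q_inv·(m₁ − m₂) mod p = 10·(8 − 16) mod 13 = 11.
m = m₂ + h·q = 16 + 11·43 = 489.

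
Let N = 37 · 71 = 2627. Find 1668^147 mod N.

989

Mod 37: 1668 ≡ 3; by Fermat, exponent reduces to 147 mod 36 = 3; 3^3 ≡ 27 (mod 37).
Mod 71: 1668 ≡ 35; by Fermat, exponent reduces to 147 mod 70 = 7; 35^7 ≡ 66 (mod 71).
Combine by CRT: x ≡ 27 (mod 37), x ≡ 66 (mod 71) ⇒ x ≡ 989 (mod 2627).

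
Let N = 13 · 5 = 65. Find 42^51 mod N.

53

Mod 13: 42 ≡ 3; by Fermat, exponent reduces to 51 mod 12 = 3; 3^3 ≡ 1 (mod 13).
Mod 5: 42 ≡ 2; by Fermat, exponent reduces to 51 mod 4 = 3; 2^3 ≡ 3 (mod 5).
Combine by CRT: x ≡ 1 (mod 13), x ≡ 3 (mod 5) ⇒ x ≡ 53 (mod 65).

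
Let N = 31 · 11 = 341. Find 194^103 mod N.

Mod 31: 194 ≡ 8; by Fermat, exponent reduces to 103 mod 30 = 13; 8^13 ≡ 16 (mod 31).
Mod 11: 194 ≡ 7; by Fermat, exponent reduces to 103 mod 10 = 3; 7^3 ≡ 2 (mod 11).
Combine by CRT: x ≡ 16 (mod 31), x ≡ 2 (mod 11) ⇒ x ≡ 233 (mod 341).

233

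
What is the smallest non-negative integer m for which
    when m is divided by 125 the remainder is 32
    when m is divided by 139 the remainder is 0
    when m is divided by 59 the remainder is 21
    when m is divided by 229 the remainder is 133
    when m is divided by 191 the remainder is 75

From m ≡ 32 (mod 125) write m = 32 + 125t. Substituting into m ≡ 0 (mod 139) gives 125t ≡ 107 (mod 139), and since 125⁻¹ ≡ 129 (mod 139), t ≡ 42. Hence m ≡ 32 + 125·42 = 5282 (mod 17375).
From m ≡ 5282 (mod 17375) write m = 5282 + 17375t. Substituting into m ≡ 21 (mod 59) gives 17375t ≡ 49 (mod 59), and since 29⁻¹ ≡ 57 (mod 59), t ≡ 20. Hence m ≡ 5282 + 17375·20 = 352782 (mod 1025125).
From m ≡ 352782 (mod 1025125) write m = 352782 + 1025125t. Substituting into m ≡ 133 (mod 229) gives 1025125t ≡ 11 (mod 229), and since 121⁻¹ ≡ 53 (mod 229), t ≡ 125. Hence m ≡ 352782 + 1025125·125 = 128493407 (mod 234753625).
From m ≡ 128493407 (mod 234753625) write m = 128493407 + 234753625t. Substituting into m ≡ 75 (mod 191) gives 234753625t ≡ 8 (mod 191), and since 109⁻¹ ≡ 184 (mod 191), t ≡ 135. Hence m ≡ 128493407 + 234753625·135 = 31820232782 (mod 44837942375).

31820232782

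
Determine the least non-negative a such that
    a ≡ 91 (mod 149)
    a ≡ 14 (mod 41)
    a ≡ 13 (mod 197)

114076

From a ≡ 91 (mod 149) write a = 91 + 149t. Substituting into a ≡ 14 (mod 41) gives 149t ≡ 5 (mod 41), and since 26⁻¹ ≡ 30 (mod 41), t ≡ 27. Hence a ≡ 91 + 149·27 = 4114 (mod 6109).
From a ≡ 4114 (mod 6109) write a = 4114 + 6109t. Substituting into a ≡ 13 (mod 197) gives 6109t ≡ 36 (mod 197), and since 2⁻¹ ≡ 99 (mod 197), t ≡ 18. Hence a ≡ 4114 + 6109·18 = 114076 (mod 1203473).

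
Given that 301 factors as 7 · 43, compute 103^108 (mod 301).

183

Mod 7: 103 ≡ 5; since 6 | 108, by Fermat 5^108 ≡ 1 (mod 7).
Mod 43: 103 ≡ 17; by Fermat, exponent reduces to 108 mod 42 = 24; 17^24 ≡ 11 (mod 43).
Combine by CRT: x ≡ 1 (mod 7), x ≡ 11 (mod 43) ⇒ x ≡ 183 (mod 301).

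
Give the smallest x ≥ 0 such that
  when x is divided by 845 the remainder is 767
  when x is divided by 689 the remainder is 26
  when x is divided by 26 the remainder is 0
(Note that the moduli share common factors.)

30342

gcd(845, 689) = 13 and 13 | (26 − 767), so the pair is consistent; merging gives x ≡ 30342 (mod 44785), where 44785 = lcm(845, 689).
gcd(44785, 26) = 13 and 13 | (0 − 30342), so the pair is consistent; merging gives x ≡ 30342 (mod 89570), where 89570 = lcm(44785, 26).
The solution is unique modulo lcm(845, 689, 26) = 89570.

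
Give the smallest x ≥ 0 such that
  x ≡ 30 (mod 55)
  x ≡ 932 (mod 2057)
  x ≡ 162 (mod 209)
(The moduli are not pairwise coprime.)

153150

Combine the congruences pairwise.
gcd(55, 2057) = 11 and 11 | (932 − 30), so the pair is consistent; merging gives x ≡ 9160 (mod 10285), where 10285 = lcm(55, 2057).
gcd(10285, 209) = 11 and 11 | (162 − 9160), so the pair is consistent; merging gives x ≡ 153150 (mod 195415), where 195415 = lcm(10285, 209).
The solution is unique modulo lcm(55, 2057, 209) = 195415.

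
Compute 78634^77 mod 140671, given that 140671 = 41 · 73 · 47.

63525

Mod 41: 78634 ≡ 37; by Fermat, exponent reduces to 77 mod 40 = 37; 37^37 ≡ 16 (mod 41).
Mod 73: 78634 ≡ 13; by Fermat, exponent reduces to 77 mod 72 = 5; 13^5 ≡ 15 (mod 73).
Mod 47: 78634 ≡ 3; by Fermat, exponent reduces to 77 mod 46 = 31; 3^31 ≡ 28 (mod 47).
Combine by CRT: x ≡ 16 (mod 41), x ≡ 15 (mod 73), x ≡ 28 (mod 47) ⇒ x ≡ 63525 (mod 140671).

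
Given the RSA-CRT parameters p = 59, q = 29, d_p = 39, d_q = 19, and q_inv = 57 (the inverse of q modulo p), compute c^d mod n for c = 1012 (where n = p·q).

m₁ = c^(d_p) mod p: c ≡ 9 (mod 59), and 9^39 mod 59 = 41.
m₂ = c^(d_q) mod q: c ≡ 26 (mod 29), and 26^19 mod 29 = 11.
h = q_inv·(m₁ − m₂) mod p = 57·(41 − 11) mod 59 = 58.
m = m₂ + h·q = 11 + 58·29 = 1693.

1693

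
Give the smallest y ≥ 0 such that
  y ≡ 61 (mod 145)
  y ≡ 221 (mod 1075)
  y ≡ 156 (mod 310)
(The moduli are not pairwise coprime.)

Combine the congruences pairwise.
gcd(145, 1075) = 5 and 5 | (221 − 61), so the pair is consistent; merging gives y ≡ 7746 (mod 31175), where 31175 = lcm(145, 1075).
gcd(31175, 310) = 5 and 5 | (156 − 7746), so the pair is consistent; merging gives y ≡ 257146 (mod 1932850), where 1932850 = lcm(31175, 310).
The solution is unique modulo lcm(145, 1075, 310) = 1932850.

257146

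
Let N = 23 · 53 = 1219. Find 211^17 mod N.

Mod 23: 211 ≡ 4; 4^17 ≡ 2 (mod 23).
Mod 53: 211 ≡ 52; 52^17 ≡ 52 (mod 53).
Combine by CRT: x ≡ 2 (mod 23), x ≡ 52 (mod 53) ⇒ x ≡ 370 (mod 1219).

370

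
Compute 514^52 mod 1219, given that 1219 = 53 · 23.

Mod 53: 514 ≡ 37; since 52 | 52, by Fermat 37^52 ≡ 1 (mod 53).
Mod 23: 514 ≡ 8; by Fermat, exponent reduces to 52 mod 22 = 8; 8^8 ≡ 4 (mod 23).
Combine by CRT: x ≡ 1 (mod 53), x ≡ 4 (mod 23) ⇒ x ≡ 372 (mod 1219).

372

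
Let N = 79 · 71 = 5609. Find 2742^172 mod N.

Mod 79: 2742 ≡ 56; by Fermat, exponent reduces to 172 mod 78 = 16; 56^16 ≡ 23 (mod 79).
Mod 71: 2742 ≡ 44; by Fermat, exponent reduces to 172 mod 70 = 32; 44^32 ≡ 40 (mod 71).
Combine by CRT: x ≡ 23 (mod 79), x ≡ 40 (mod 71) ⇒ x ≡ 892 (mod 5609).

892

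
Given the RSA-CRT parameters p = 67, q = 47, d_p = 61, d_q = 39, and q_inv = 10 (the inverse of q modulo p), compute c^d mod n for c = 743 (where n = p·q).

m₁ = c^(d_p) mod p: c ≡ 6 (mod 67), and 6^61 mod 67 = 17.
m₂ = c^(d_q) mod q: c ≡ 38 (mod 47), and 38^39 mod 47 = 10.
h = q_inv·(m₁ − m₂) mod p = 10·(17 − 10) mod 67 = 3.
m = m₂ + h·q = 10 + 3·47 = 151.

151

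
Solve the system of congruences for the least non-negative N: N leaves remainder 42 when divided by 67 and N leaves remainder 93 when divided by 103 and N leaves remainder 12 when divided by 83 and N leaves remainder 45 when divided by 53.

15450711

From N ≡ 42 (mod 67) write N = 42 + 67t. Substituting into N ≡ 93 (mod 103) gives 67t ≡ 51 (mod 103), and since 67⁻¹ ≡ 20 (mod 103), t ≡ 93. Hence N ≡ 42 + 67·93 = 6273 (mod 6901).
From N ≡ 6273 (mod 6901) write N = 6273 + 6901t. Substituting into N ≡ 12 (mod 83) gives 6901t ≡ 47 (mod 83), and since 12⁻¹ ≡ 7 (mod 83), t ≡ 80. Hence N ≡ 6273 + 6901·80 = 558353 (mod 572783).
From N ≡ 558353 (mod 572783) write N = 558353 + 572783t. Substituting into N ≡ 45 (mod 53) gives 572783t ≡ 47 (mod 53), and since 12⁻¹ ≡ 31 (mod 53), t ≡ 26. Hence N ≡ 558353 + 572783·26 = 15450711 (mod 30357499).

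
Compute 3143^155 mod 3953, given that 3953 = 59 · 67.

3262

Mod 59: 3143 ≡ 16; by Fermat, exponent reduces to 155 mod 58 = 39; 16^39 ≡ 17 (mod 59).
Mod 67: 3143 ≡ 61; by Fermat, exponent reduces to 155 mod 66 = 23; 61^23 ≡ 46 (mod 67).
Combine by CRT: x ≡ 17 (mod 59), x ≡ 46 (mod 67) ⇒ x ≡ 3262 (mod 3953).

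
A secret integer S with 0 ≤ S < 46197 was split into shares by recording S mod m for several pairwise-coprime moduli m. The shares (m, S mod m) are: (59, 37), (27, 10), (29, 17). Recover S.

15967

The moduli are pairwise coprime; N = 59·27·29 = 46197.
N/59 = 783; 783 ≡ 16 (mod 59); 16·48 ≡ 1, so inverse 48.
N/27 = 1711; 1711 ≡ 10 (mod 27); 10·19 ≡ 1, so inverse 19.
N/29 = 1593; 1593 ≡ 27 (mod 29); 27·14 ≡ 1, so inverse 14.
S ≡ 37·783·48 + 10·1711·19 + 17·1593·14 = 2094832.
2094832 mod 46197 = 15967.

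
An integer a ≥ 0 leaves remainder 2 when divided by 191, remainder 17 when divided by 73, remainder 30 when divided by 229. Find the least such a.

The moduli are pairwise coprime; N = 191·73·229 = 3192947.
N/191 = 16717; 16717 ≡ 100 (mod 191); 100·170 ≡ 1, so inverse 170.
N/73 = 43739; 43739 ≡ 12 (mod 73); 12·67 ≡ 1, so inverse 67.
N/229 = 13943; 13943 ≡ 203 (mod 229); 203·44 ≡ 1, so inverse 44.
a ≡ 2·16717·170 + 17·43739·67 + 30·13943·44 = 73907261.
73907261 mod 3192947 = 469480.

469480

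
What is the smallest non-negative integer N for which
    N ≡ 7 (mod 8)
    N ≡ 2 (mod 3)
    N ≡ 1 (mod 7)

The moduli are pairwise coprime; M = 8·3·7 = 168.
M/8 = 21; 21 ≡ 5 (mod 8); 5·5 ≡ 1, so inverse 5.
M/3 = 56; 56 ≡ 2 (mod 3); 2·2 ≡ 1, so inverse 2.
M/7 = 24; 24 ≡ 3 (mod 7); 3·5 ≡ 1, so inverse 5.
N ≡ 7·21·5 + 2·56·2 + 1·24·5 = 1079.
1079 mod 168 = 71.

71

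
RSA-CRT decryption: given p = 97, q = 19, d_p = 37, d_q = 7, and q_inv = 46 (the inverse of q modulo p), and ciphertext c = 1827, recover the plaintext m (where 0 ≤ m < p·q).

857

m₁ = c^(d_p) mod p: c ≡ 81 (mod 97), and 81^37 mod 97 = 81.
m₂ = c^(d_q) mod q: c ≡ 3 (mod 19), and 3^7 mod 19 = 2.
h = q_inv·(m₁ − m₂) mod p = 46·(81 − 2) mod 97 = 45.
m = m₂ + h·q = 2 + 45·19 = 857.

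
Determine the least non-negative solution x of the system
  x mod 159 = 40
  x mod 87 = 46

gcd(159, 87) = 3 and 3 | (46 − 40), so the pair is consistent; merging gives x ≡ 2743 (mod 4611), where 4611 = lcm(159, 87).
The solution is unique modulo lcm(159, 87) = 4611.

2743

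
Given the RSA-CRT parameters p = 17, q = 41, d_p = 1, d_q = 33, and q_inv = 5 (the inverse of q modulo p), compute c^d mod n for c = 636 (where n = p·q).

m₁ = c^(d_p) mod p: c ≡ 7 (mod 17), and 7^1 mod 17 = 7.
m₂ = c^(d_q) mod q: c ≡ 21 (mod 41), and 21^33 mod 41 = 5.
h = q_inv·(m₁ − m₂) mod p = 5·(7 − 5) mod 17 = 10.
m = m₂ + h·q = 5 + 10·41 = 415.

415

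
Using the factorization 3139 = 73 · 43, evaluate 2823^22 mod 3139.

1907

Mod 73: 2823 ≡ 49; 49^22 ≡ 9 (mod 73).
Mod 43: 2823 ≡ 28; 28^22 ≡ 15 (mod 43).
Combine by CRT: x ≡ 9 (mod 73), x ≡ 15 (mod 43) ⇒ x ≡ 1907 (mod 3139).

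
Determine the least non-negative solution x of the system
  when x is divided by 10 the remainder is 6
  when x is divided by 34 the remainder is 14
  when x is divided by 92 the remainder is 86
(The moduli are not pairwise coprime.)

6066

gcd(10, 34) = 2 and 2 | (14 − 6), so the pair is consistent; merging gives x ≡ 116 (mod 170), where 170 = lcm(10, 34).
gcd(170, 92) = 2 and 2 | (86 − 116), so the pair is consistent; merging gives x ≡ 6066 (mod 7820), where 7820 = lcm(170, 92).
The solution is unique modulo lcm(10, 34, 92) = 7820.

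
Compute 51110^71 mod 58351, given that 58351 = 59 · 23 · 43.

Mod 59: 51110 ≡ 16; by Fermat, exponent reduces to 71 mod 58 = 13; 16^13 ≡ 12 (mod 59).
Mod 23: 51110 ≡ 4; by Fermat, exponent reduces to 71 mod 22 = 5; 4^5 ≡ 12 (mod 23).
Mod 43: 51110 ≡ 26; by Fermat, exponent reduces to 71 mod 42 = 29; 26^29 ≡ 33 (mod 43).
Combine by CRT: x ≡ 12 (mod 59), x ≡ 12 (mod 23), x ≡ 33 (mod 43) ⇒ x ≡ 23081 (mod 58351).

23081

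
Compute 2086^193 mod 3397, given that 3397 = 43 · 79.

Mod 43: 2086 ≡ 22; by Fermat, exponent reduces to 193 mod 42 = 25; 22^25 ≡ 8 (mod 43).
Mod 79: 2086 ≡ 32; by Fermat, exponent reduces to 193 mod 78 = 37; 32^37 ≡ 26 (mod 79).
Combine by CRT: x ≡ 8 (mod 43), x ≡ 26 (mod 79) ⇒ x ≡ 1685 (mod 3397).

1685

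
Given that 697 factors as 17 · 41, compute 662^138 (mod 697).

Mod 17: 662 ≡ 16; by Fermat, exponent reduces to 138 mod 16 = 10; 16^10 ≡ 1 (mod 17).
Mod 41: 662 ≡ 6; by Fermat, exponent reduces to 138 mod 40 = 18; 6^18 ≡ 33 (mod 41).
Combine by CRT: x ≡ 1 (mod 17), x ≡ 33 (mod 41) ⇒ x ≡ 443 (mod 697).

443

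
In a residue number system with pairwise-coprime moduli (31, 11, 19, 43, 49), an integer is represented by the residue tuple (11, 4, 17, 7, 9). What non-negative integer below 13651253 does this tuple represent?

Combine the congruences pairwise.
From x ≡ 11 (mod 31) write x = 11 + 31t. Substituting into x ≡ 4 (mod 11) gives 31t ≡ 4 (mod 11), and since 9⁻¹ ≡ 5 (mod 11), t ≡ 9. Hence x ≡ 11 + 31·9 = 290 (mod 341).
From x ≡ 290 (mod 341) write x = 290 + 341t. Substituting into x ≡ 17 (mod 19) gives 341t ≡ 12 (mod 19), and since 18⁻¹ ≡ 18 (mod 19), t ≡ 7. Hence x ≡ 290 + 341·7 = 2677 (mod 6479).
From x ≡ 2677 (mod 6479) write x = 2677 + 6479t. Substituting into x ≡ 7 (mod 43) gives 6479t ≡ 39 (mod 43), and since 29⁻¹ ≡ 3 (mod 43), t ≡ 31. Hence x ≡ 2677 + 6479·31 = 203526 (mod 278597).
From x ≡ 203526 (mod 278597) write x = 203526 + 278597t. Substituting into x ≡ 9 (mod 49) gives 278597t ≡ 29 (mod 49), and since 32⁻¹ ≡ 23 (mod 49), t ≡ 30. Hence x ≡ 203526 + 278597·30 = 8561436 (mod 13651253).

8561436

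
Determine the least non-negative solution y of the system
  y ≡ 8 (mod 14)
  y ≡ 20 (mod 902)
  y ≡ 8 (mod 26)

42414

Combine the congruences pairwise.
gcd(14, 902) = 2 and 2 | (20 − 8), so the pair is consistent; merging gives y ≡ 4530 (mod 6314), where 6314 = lcm(14, 902).
gcd(6314, 26) = 2 and 2 | (8 − 4530), so the pair is consistent; merging gives y ≡ 42414 (mod 82082), where 82082 = lcm(6314, 26).
The solution is unique modulo lcm(14, 902, 26) = 82082.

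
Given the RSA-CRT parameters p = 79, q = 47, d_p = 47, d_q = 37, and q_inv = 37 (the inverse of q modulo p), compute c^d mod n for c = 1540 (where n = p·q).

m₁ = c^(d_p) mod p: c ≡ 39 (mod 79), and 39^47 mod 79 = 54.
m₂ = c^(d_q) mod q: c ≡ 36 (mod 47), and 36^37 mod 47 = 21.
h = q_inv·(m₁ − m₂) mod p = 37·(54 − 21) mod 79 = 36.
m = m₂ + h·q = 21 + 36·47 = 1713.

1713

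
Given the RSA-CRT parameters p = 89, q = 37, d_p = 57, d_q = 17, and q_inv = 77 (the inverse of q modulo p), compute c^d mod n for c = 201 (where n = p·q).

7

m₁ = c^(d_p) mod p: c ≡ 23 (mod 89), and 23^57 mod 89 = 7.
m₂ = c^(d_q) mod q: c ≡ 16 (mod 37), and 16^17 mod 37 = 7.
h = q_inv·(m₁ − m₂) mod p = 77·(7 − 7) mod 89 = 0.
m = m₂ + h·q = 7 + 0·37 = 7.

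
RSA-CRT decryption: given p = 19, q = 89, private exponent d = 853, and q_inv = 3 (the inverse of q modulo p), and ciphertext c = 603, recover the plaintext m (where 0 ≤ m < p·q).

d_p = d mod (p−1) = 853 mod 18 = 7; d_q = d mod (q−1) = 61.
m₁ = c^(d_p) mod p: c ≡ 14 (mod 19), and 14^7 mod 19 = 3.
m₂ = c^(d_q) mod q: c ≡ 69 (mod 89), and 69^61 mod 89 = 18.
h = q_inv·(m₁ − m₂) mod p = 3·(3 − 18) mod 19 = 12.
m = m₂ + h·q = 18 + 12·89 = 1086.

1086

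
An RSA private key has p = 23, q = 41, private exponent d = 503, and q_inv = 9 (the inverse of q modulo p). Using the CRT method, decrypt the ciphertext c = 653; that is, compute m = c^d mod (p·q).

519

d_p = d mod (p−1) = 503 mod 22 = 19; d_q = d mod (q−1) = 23.
m₁ = c^(d_p) mod p: c ≡ 9 (mod 23), and 9^19 mod 23 = 13.
m₂ = c^(d_q) mod q: c ≡ 38 (mod 41), and 38^23 mod 41 = 27.
h = q_inv·(m₁ − m₂) mod p = 9·(13 − 27) mod 23 = 12.
m = m₂ + h·q = 27 + 12·41 = 519.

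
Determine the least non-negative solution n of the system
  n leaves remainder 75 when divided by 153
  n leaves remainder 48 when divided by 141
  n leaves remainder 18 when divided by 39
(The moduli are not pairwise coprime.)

gcd(153, 141) = 3 and 3 | (48 − 75), so the pair is consistent; merging gives n ≡ 5124 (mod 7191), where 7191 = lcm(153, 141).
gcd(7191, 39) = 3 and 3 | (18 − 5124), so the pair is consistent; merging gives n ≡ 62652 (mod 93483), where 93483 = lcm(7191, 39).
The solution is unique modulo lcm(153, 141, 39) = 93483.

62652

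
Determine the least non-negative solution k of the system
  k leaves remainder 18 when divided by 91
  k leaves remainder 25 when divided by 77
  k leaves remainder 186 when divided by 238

2566

gcd(91, 77) = 7 and 7 | (25 − 18), so the pair is consistent; merging gives k ≡ 564 (mod 1001), where 1001 = lcm(91, 77).
gcd(1001, 238) = 7 and 7 | (186 − 564), so the pair is consistent; merging gives k ≡ 2566 (mod 34034), where 34034 = lcm(1001, 238).
The solution is unique modulo lcm(91, 77, 238) = 34034.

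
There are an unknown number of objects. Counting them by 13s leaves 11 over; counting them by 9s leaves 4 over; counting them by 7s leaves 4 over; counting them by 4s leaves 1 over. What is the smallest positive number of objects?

193

The moduli are pairwise coprime; M = 13·9·7·4 = 3276.
M/13 = 252; 252 ≡ 5 (mod 13); 5·8 ≡ 1, so inverse 8.
M/9 = 364; 364 ≡ 4 (mod 9); 4·7 ≡ 1, so inverse 7.
M/7 = 468; 468 ≡ 6 (mod 7); 6·6 ≡ 1, so inverse 6.
M/4 = 819; 819 ≡ 3 (mod 4); 3·3 ≡ 1, so inverse 3.
N ≡ 11·252·8 + 4·364·7 + 4·468·6 + 1·819·3 = 46057.
46057 mod 3276 = 193.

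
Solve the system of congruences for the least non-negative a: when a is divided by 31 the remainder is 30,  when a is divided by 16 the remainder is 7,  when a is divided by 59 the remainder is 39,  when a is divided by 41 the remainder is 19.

The moduli are pairwise coprime; N = 31·16·59·41 = 1199824.
N/31 = 38704; 38704 ≡ 16 (mod 31); 16·2 ≡ 1, so inverse 2.
N/16 = 74989; 74989 ≡ 13 (mod 16); 13·5 ≡ 1, so inverse 5.
N/59 = 20336; 20336 ≡ 40 (mod 59); 40·31 ≡ 1, so inverse 31.
N/41 = 29264; 29264 ≡ 31 (mod 41); 31·4 ≡ 1, so inverse 4.
a ≡ 30·38704·2 + 7·74989·5 + 39·20336·31 + 19·29264·4 = 31757143.
31757143 mod 1199824 = 561719.

561719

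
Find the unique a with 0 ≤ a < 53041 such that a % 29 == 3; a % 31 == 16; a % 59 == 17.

48810

The moduli are pairwise coprime; N = 29·31·59 = 53041.
N/29 = 1829; 1829 ≡ 2 (mod 29); 2·15 ≡ 1, so inverse 15.
N/31 = 1711; 1711 ≡ 6 (mod 31); 6·26 ≡ 1, so inverse 26.
N/59 = 899; 899 ≡ 14 (mod 59); 14·38 ≡ 1, so inverse 38.
a ≡ 3·1829·15 + 16·1711·26 + 17·899·38 = 1374835.
1374835 mod 53041 = 48810.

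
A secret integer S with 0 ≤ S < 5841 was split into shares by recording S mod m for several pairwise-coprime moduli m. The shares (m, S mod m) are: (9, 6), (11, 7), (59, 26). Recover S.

5100

The moduli are pairwise coprime; N = 9·11·59 = 5841.
N/9 = 649; 649 ≡ 1 (mod 9), inverse 1.
N/11 = 531; 531 ≡ 3 (mod 11); 3·4 ≡ 1, so inverse 4.
N/59 = 99; 99 ≡ 40 (mod 59); 40·31 ≡ 1, so inverse 31.
S ≡ 6·649·1 + 7·531·4 + 26·99·31 = 98556.
98556 mod 5841 = 5100.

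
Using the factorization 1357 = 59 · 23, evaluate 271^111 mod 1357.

225

Mod 59: 271 ≡ 35; by Fermat, exponent reduces to 111 mod 58 = 53; 35^53 ≡ 48 (mod 59).
Mod 23: 271 ≡ 18; by Fermat, exponent reduces to 111 mod 22 = 1; 18^1 ≡ 18 (mod 23).
Combine by CRT: x ≡ 48 (mod 59), x ≡ 18 (mod 23) ⇒ x ≡ 225 (mod 1357).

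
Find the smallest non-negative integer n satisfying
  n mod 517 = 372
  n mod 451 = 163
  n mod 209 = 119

gcd(517, 451) = 11 and 11 | (163 − 372), so the pair is consistent; merging gives n ≡ 16399 (mod 21197), where 21197 = lcm(517, 451).
gcd(21197, 209) = 11 and 11 | (119 − 16399), so the pair is consistent; merging gives n ≡ 122384 (mod 402743), where 402743 = lcm(21197, 209).
The solution is unique modulo lcm(517, 451, 209) = 402743.

122384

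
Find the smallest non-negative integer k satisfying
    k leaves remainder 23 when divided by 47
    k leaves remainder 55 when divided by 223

7637

Combine the congruences pairwise.
From k ≡ 23 (mod 47) write k = 23 + 47t. Substituting into k ≡ 55 (mod 223) gives 47t ≡ 32 (mod 223), and since 47⁻¹ ≡ 19 (mod 223), t ≡ 162. Hence k ≡ 23 + 47·162 = 7637 (mod 10481).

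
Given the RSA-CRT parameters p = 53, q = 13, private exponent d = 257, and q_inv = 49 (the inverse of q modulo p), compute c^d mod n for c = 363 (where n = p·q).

480

d_p = d mod (p−1) = 257 mod 52 = 49; d_q = d mod (q−1) = 5.
m₁ = c^(d_p) mod p: c ≡ 45 (mod 53), and 45^49 mod 53 = 3.
m₂ = c^(d_q) mod q: c ≡ 12 (mod 13), and 12^5 mod 13 = 12.
h = q_inv·(m₁ − m₂) mod p = 49·(3 − 12) mod 53 = 36.
m = m₂ + h·q = 12 + 36·13 = 480.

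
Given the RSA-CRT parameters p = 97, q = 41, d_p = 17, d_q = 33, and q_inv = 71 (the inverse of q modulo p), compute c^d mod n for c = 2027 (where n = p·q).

3454

m₁ = c^(d_p) mod p: c ≡ 87 (mod 97), and 87^17 mod 97 = 59.
m₂ = c^(d_q) mod q: c ≡ 18 (mod 41), and 18^33 mod 41 = 10.
h = q_inv·(m₁ − m₂) mod p = 71·(59 − 10) mod 97 = 84.
m = m₂ + h·q = 10 + 84·41 = 3454.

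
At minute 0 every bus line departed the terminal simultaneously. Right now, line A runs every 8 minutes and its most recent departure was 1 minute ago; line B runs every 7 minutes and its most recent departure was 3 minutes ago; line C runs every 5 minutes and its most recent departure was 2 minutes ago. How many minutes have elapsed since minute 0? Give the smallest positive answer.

17

Combine the congruences pairwise.
From t ≡ 1 (mod 8) write t = 1 + 8s. Substituting into t ≡ 3 (mod 7) gives 8s ≡ 2 (mod 7), and since 1⁻¹ ≡ 1 (mod 7), s ≡ 2. Hence t ≡ 1 + 8·2 = 17 (mod 56).
From t ≡ 17 (mod 56) write t = 17 + 56s. Substituting into t ≡ 2 (mod 5) gives 56s ≡ 0 (mod 5), and since 1⁻¹ ≡ 1 (mod 5), s ≡ 0. Hence t ≡ 17 + 56·0 = 17 (mod 280).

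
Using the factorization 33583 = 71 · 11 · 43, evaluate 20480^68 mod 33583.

13038

Mod 71: 20480 ≡ 32; 32^68 ≡ 45 (mod 71).
Mod 11: 20480 ≡ 9; by Fermat, exponent reduces to 68 mod 10 = 8; 9^8 ≡ 3 (mod 11).
Mod 43: 20480 ≡ 12; by Fermat, exponent reduces to 68 mod 42 = 26; 12^26 ≡ 9 (mod 43).
Combine by CRT: x ≡ 45 (mod 71), x ≡ 3 (mod 11), x ≡ 9 (mod 43) ⇒ x ≡ 13038 (mod 33583).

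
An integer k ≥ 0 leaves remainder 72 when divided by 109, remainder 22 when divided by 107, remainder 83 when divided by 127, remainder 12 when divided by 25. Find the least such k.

16675437

From k ≡ 72 (mod 109) write k = 72 + 109t. Substituting into k ≡ 22 (mod 107) gives 109t ≡ 57 (mod 107), and since 2⁻¹ ≡ 54 (mod 107), t ≡ 82. Hence k ≡ 72 + 109·82 = 9010 (mod 11663).
From k ≡ 9010 (mod 11663) write k = 9010 + 11663t. Substituting into k ≡ 83 (mod 127) gives 11663t ≡ 90 (mod 127), and since 106⁻¹ ≡ 6 (mod 127), t ≡ 32. Hence k ≡ 9010 + 11663·32 = 382226 (mod 1481201).
From k ≡ 382226 (mod 1481201) write k = 382226 + 1481201t. Substituting into k ≡ 12 (mod 25) gives 1481201t ≡ 11 (mod 25), and since 1⁻¹ ≡ 1 (mod 25), t ≡ 11. Hence k ≡ 382226 + 1481201·11 = 16675437 (mod 37030025).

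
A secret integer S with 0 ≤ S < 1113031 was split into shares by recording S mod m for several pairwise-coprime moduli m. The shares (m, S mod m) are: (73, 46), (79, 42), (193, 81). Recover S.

The moduli are pairwise coprime; N = 73·79·193 = 1113031.
N/73 = 15247; 15247 ≡ 63 (mod 73); 63·51 ≡ 1, so inverse 51.
N/79 = 14089; 14089 ≡ 27 (mod 79); 27·41 ≡ 1, so inverse 41.
N/193 = 5767; 5767 ≡ 170 (mod 193); 170·151 ≡ 1, so inverse 151.
S ≡ 46·15247·51 + 42·14089·41 + 81·5767·151 = 130566897.
130566897 mod 1113031 = 342270.

342270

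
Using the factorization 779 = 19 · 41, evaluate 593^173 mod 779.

Mod 19: 593 ≡ 4; by Fermat, exponent reduces to 173 mod 18 = 11; 4^11 ≡ 16 (mod 19).
Mod 41: 593 ≡ 19; by Fermat, exponent reduces to 173 mod 40 = 13; 19^13 ≡ 15 (mod 41).
Combine by CRT: x ≡ 16 (mod 19), x ≡ 15 (mod 41) ⇒ x ≡ 548 (mod 779).

548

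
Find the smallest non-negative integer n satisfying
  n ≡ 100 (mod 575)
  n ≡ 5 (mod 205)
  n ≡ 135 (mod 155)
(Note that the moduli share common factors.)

gcd(575, 205) = 5 and 5 | (5 − 100), so the pair is consistent; merging gives n ≡ 16200 (mod 23575), where 23575 = lcm(575, 205).
gcd(23575, 155) = 5 and 5 | (135 − 16200), so the pair is consistent; merging gives n ≡ 346250 (mod 730825), where 730825 = lcm(23575, 155).
The solution is unique modulo lcm(575, 205, 155) = 730825.

346250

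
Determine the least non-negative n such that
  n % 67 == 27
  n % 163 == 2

From n ≡ 27 (mod 67) write n = 27 + 67t. Substituting into n ≡ 2 (mod 163) gives 67t ≡ 138 (mod 163), and since 67⁻¹ ≡ 73 (mod 163), t ≡ 131. Hence n ≡ 27 + 67·131 = 8804 (mod 10921).

8804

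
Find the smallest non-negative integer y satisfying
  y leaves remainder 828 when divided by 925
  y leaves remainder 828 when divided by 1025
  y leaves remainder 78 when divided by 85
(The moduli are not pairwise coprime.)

Combine the congruences pairwise.
gcd(925, 1025) = 25 and 25 | (828 − 828), so the pair is consistent; merging gives y ≡ 828 (mod 37925), where 37925 = lcm(925, 1025).
gcd(37925, 85) = 5 and 5 | (78 − 828), so the pair is consistent; merging gives y ≡ 38753 (mod 644725), where 644725 = lcm(37925, 85).
The solution is unique modulo lcm(925, 1025, 85) = 644725.

38753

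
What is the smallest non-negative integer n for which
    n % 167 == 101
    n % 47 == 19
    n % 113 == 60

From n ≡ 101 (mod 167) write n = 101 + 167t. Substituting into n ≡ 19 (mod 47) gives 167t ≡ 12 (mod 47), and since 26⁻¹ ≡ 38 (mod 47), t ≡ 33. Hence n ≡ 101 + 167·33 = 5612 (mod 7849).
From n ≡ 5612 (mod 7849) write n = 5612 + 7849t. Substituting into n ≡ 60 (mod 113) gives 7849t ≡ 98 (mod 113), and since 52⁻¹ ≡ 50 (mod 113), t ≡ 41. Hence n ≡ 5612 + 7849·41 = 327421 (mod 886937).

327421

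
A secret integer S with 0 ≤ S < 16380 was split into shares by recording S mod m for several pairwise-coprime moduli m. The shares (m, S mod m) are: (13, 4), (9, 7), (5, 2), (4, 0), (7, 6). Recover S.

From S ≡ 4 (mod 13) write S = 4 + 13t. Substituting into S ≡ 7 (mod 9) gives 13t ≡ 3 (mod 9), and since 4⁻¹ ≡ 7 (mod 9), t ≡ 3. Hence S ≡ 4 + 13·3 = 43 (mod 117).
From S ≡ 43 (mod 117) write S = 43 + 117t. Substituting into S ≡ 2 (mod 5) gives 117t ≡ 4 (mod 5), and since 2⁻¹ ≡ 3 (mod 5), t ≡ 2. Hence S ≡ 43 + 117·2 = 277 (mod 585).
From S ≡ 277 (mod 585) write S = 277 + 585t. Substituting into S ≡ 0 (mod 4) gives 585t ≡ 3 (mod 4), and since 1⁻¹ ≡ 1 (mod 4), t ≡ 3. Hence S ≡ 277 + 585·3 = 2032 (mod 2340).
From S ≡ 2032 (mod 2340) write S = 2032 + 2340t. Substituting into S ≡ 6 (mod 7) gives 2340t ≡ 4 (mod 7), and since 2⁻¹ ≡ 4 (mod 7), t ≡ 2. Hence S ≡ 2032 + 2340·2 = 6712 (mod 16380).

6712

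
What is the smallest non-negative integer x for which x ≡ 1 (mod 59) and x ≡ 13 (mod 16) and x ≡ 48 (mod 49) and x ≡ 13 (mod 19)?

872493

Combine the congruences pairwise.
From x ≡ 1 (mod 59) write x = 1 + 59t. Substituting into x ≡ 13 (mod 16) gives 59t ≡ 12 (mod 16), and since 11⁻¹ ≡ 3 (mod 16), t ≡ 4. Hence x ≡ 1 + 59·4 = 237 (mod 944).
From x ≡ 237 (mod 944) write x = 237 + 944t. Substituting into x ≡ 48 (mod 49) gives 944t ≡ 7 (mod 49), and since 13⁻¹ ≡ 34 (mod 49), t ≡ 42. Hence x ≡ 237 + 944·42 = 39885 (mod 46256).
From x ≡ 39885 (mod 46256) write x = 39885 + 46256t. Substituting into x ≡ 13 (mod 19) gives 46256t ≡ 9 (mod 19), and since 10⁻¹ ≡ 2 (mod 19), t ≡ 18. Hence x ≡ 39885 + 46256·18 = 872493 (mod 878864).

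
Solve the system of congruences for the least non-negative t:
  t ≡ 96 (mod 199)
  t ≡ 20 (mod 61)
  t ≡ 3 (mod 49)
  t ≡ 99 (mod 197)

The moduli are pairwise coprime; N = 199·61·49·197 = 117177767.
N/199 = 588833; 588833 ≡ 191 (mod 199); 191·174 ≡ 1, so inverse 174.
N/61 = 1920947; 1920947 ≡ 57 (mod 61); 57·15 ≡ 1, so inverse 15.
N/49 = 2391383; 2391383 ≡ 36 (mod 49); 36·15 ≡ 1, so inverse 15.
N/197 = 594811; 594811 ≡ 68 (mod 197); 68·113 ≡ 1, so inverse 113.
t ≡ 96·588833·174 + 20·1920947·15 + 3·2391383·15 + 99·594811·113 = 17173913424.
17173913424 mod 117177767 = 65959442.

65959442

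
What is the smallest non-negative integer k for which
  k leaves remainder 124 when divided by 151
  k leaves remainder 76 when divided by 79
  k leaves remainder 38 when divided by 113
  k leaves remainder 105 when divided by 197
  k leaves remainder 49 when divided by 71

The moduli are pairwise coprime; N = 151·79·113·197·71 = 18854154299.
N/151 = 124861949; 124861949 ≡ 49 (mod 151); 49·37 ≡ 1, so inverse 37.
N/79 = 238660181; 238660181 ≡ 75 (mod 79); 75·59 ≡ 1, so inverse 59.
N/113 = 166850923; 166850923 ≡ 95 (mod 113); 95·69 ≡ 1, so inverse 69.
N/197 = 95706367; 95706367 ≡ 24 (mod 197); 24·156 ≡ 1, so inverse 156.
N/71 = 265551469; 265551469 ≡ 38 (mod 71); 38·43 ≡ 1, so inverse 43.
k ≡ 124·124861949·37 + 76·238660181·59 + 38·166850923·69 + 105·95706367·156 + 49·265551469·43 = 4207689230365.
4207689230365 mod 18854154299 = 3212821688.

3212821688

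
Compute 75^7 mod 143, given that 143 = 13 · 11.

114

Mod 13: 75 ≡ 10; 10^7 ≡ 10 (mod 13).
Mod 11: 75 ≡ 9; 9^7 ≡ 4 (mod 11).
Combine by CRT: x ≡ 10 (mod 13), x ≡ 4 (mod 11) ⇒ x ≡ 114 (mod 143).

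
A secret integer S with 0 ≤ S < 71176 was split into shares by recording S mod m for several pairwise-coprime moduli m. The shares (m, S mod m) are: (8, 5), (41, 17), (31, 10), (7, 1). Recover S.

The moduli are pairwise coprime; N = 8·41·31·7 = 71176.
N/8 = 8897; 8897 ≡ 1 (mod 8), inverse 1.
N/41 = 1736; 1736 ≡ 14 (mod 41); 14·3 ≡ 1, so inverse 3.
N/31 = 2296; 2296 ≡ 2 (mod 31); 2·16 ≡ 1, so inverse 16.
N/7 = 10168; 10168 ≡ 4 (mod 7); 4·2 ≡ 1, so inverse 2.
S ≡ 5·8897·1 + 17·1736·3 + 10·2296·16 + 1·10168·2 = 520717.
520717 mod 71176 = 22485.

22485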